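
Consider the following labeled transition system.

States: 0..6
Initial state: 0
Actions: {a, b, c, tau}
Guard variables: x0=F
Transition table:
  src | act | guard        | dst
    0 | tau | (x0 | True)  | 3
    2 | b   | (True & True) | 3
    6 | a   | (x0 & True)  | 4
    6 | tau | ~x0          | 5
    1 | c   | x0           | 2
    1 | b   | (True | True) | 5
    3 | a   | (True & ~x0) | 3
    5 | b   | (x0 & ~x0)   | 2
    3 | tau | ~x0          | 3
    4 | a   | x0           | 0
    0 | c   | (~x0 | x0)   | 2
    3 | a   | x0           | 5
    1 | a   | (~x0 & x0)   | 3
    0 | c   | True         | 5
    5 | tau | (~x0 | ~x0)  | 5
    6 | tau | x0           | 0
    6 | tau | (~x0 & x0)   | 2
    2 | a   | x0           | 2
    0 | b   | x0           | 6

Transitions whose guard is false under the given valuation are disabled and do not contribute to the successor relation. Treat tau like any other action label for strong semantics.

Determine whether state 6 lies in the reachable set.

Answer: UNREACHABLE

Working:
9 transition(s) survive guard evaluation.
Layer 0: {0}
Layer 1: {2,3,5}  total {0,2,3,5}
Reachable = {0,2,3,5}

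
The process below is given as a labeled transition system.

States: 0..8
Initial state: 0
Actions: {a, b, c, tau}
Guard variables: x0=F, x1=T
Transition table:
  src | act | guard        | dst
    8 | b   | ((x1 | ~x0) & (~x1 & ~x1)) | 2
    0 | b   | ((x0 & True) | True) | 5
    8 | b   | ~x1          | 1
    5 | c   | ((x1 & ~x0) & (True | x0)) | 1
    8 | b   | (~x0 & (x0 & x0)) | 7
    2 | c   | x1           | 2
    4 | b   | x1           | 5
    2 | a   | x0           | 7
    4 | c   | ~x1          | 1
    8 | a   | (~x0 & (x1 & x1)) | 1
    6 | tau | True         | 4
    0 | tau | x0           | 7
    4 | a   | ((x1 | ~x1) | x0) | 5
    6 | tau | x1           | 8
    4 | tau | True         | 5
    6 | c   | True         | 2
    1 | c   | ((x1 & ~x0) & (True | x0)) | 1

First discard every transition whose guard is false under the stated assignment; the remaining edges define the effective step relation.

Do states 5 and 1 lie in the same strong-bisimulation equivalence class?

Answer: BISIMILAR

Trace:
Bisimulation quotient by refinement:
  round 0: {{0,1,2,3,4,5,6,7,8}}
  round 1: {{0},{1,2,5},{3,7},{4},{6},{8}}
6 equivalence class(es) (converged in 2)
class of 5: {1,2,5}; class of 1: {1,2,5}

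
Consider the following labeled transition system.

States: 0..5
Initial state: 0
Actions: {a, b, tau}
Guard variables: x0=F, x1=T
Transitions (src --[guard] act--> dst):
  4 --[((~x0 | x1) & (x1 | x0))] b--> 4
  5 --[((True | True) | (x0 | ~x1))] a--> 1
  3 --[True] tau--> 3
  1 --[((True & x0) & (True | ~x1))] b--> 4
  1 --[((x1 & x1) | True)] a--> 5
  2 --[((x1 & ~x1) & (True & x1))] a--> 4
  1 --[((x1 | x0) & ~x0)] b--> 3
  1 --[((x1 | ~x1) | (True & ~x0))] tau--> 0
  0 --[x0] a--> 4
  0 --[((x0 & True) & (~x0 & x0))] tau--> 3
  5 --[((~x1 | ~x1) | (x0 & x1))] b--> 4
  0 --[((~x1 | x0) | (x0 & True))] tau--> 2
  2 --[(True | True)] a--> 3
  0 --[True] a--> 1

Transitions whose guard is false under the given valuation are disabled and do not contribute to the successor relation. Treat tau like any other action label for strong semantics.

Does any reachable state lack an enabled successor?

R = {0,1,3,5}
  0: a→1  [1 out]
  1: a→5  b→3  tau→0  [3 out]
  3: tau→3  [1 out]
  5: a→1  [1 out]

Answer: DEADLOCK-FREE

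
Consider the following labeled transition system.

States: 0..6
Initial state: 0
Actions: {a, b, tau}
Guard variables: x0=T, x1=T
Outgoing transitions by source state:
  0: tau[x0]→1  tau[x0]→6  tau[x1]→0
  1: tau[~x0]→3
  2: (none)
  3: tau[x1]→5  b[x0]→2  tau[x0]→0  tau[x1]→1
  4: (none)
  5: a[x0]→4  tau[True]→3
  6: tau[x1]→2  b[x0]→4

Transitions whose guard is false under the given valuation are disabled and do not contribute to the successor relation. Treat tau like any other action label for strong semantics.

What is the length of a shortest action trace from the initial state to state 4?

BFS to 4:
  Layer 0: {0}
  Layer 1: {1,6}
  Layer 2: {2,4}
depth(4)=2, e.g. tau·b

Answer: 2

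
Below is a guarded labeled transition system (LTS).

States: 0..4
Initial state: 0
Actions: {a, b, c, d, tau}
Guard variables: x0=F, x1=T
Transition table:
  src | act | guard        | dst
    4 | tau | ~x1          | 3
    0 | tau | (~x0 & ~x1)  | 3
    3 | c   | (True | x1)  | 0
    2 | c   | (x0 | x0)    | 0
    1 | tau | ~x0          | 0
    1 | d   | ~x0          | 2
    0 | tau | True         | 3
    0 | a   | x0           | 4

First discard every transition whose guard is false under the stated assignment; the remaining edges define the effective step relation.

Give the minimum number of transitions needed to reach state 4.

Answer: UNREACHABLE

Trace:
Layered search for 4:
  depth 0: {0}
  depth 1: {3}
4 never appears.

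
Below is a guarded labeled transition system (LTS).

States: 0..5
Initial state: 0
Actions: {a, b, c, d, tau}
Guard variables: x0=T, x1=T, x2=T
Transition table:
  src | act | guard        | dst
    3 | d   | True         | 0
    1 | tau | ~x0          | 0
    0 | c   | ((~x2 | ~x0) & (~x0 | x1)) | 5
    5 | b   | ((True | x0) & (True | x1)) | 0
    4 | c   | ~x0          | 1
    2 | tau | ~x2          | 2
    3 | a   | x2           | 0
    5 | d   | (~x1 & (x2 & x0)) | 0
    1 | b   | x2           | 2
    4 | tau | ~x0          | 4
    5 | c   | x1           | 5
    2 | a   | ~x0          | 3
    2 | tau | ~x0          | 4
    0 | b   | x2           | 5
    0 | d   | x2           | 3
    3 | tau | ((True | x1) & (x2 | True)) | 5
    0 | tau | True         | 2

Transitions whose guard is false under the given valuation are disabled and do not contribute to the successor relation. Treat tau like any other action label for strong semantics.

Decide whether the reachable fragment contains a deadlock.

Reachable = {0,2,3,5}
  0: b→5  d→3  tau→2  [3 exit(s)]
  2: ∅  [deadlock]
  3: a→0  d→0  tau→5  [3 exit(s)]
  5: b→0  c→5  [2 exit(s)]
witness 2: tau

Answer: DEADLOCK at state 2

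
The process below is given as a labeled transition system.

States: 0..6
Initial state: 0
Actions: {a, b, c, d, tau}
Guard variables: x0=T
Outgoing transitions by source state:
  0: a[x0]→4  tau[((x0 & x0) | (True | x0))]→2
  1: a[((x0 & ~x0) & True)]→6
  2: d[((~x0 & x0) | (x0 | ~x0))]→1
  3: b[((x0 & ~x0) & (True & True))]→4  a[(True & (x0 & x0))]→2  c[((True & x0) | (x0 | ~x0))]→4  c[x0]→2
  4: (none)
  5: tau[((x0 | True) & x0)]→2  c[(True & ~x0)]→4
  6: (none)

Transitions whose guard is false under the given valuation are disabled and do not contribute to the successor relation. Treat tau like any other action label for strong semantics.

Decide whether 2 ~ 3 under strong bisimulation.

Bisimulation quotient by refinement:
  π0 = {{0,1,2,3,4,5,6}}
  π1 = {{0},{1,4,6},{2},{3},{5}}
5 equivalence class(es) (converged in 2)
class of 2: {2}; class of 3: {3}

Answer: NOT BISIMILAR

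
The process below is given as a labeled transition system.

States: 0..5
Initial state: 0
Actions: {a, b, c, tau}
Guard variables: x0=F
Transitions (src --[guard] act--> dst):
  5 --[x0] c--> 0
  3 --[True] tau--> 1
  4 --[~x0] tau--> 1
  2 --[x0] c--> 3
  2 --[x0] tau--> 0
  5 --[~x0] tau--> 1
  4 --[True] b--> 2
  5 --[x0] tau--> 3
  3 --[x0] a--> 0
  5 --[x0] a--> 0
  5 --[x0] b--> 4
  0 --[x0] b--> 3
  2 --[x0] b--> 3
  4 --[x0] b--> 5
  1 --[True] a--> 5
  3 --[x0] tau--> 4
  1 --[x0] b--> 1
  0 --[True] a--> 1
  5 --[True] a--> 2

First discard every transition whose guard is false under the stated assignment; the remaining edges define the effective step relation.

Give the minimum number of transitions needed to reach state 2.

Layered search for 2:
  Layer 0: {0}
  Layer 1: {1}
  Layer 2: {5}
  Layer 3: {2}
2 enters at depth 3; path a·a·a

Answer: 3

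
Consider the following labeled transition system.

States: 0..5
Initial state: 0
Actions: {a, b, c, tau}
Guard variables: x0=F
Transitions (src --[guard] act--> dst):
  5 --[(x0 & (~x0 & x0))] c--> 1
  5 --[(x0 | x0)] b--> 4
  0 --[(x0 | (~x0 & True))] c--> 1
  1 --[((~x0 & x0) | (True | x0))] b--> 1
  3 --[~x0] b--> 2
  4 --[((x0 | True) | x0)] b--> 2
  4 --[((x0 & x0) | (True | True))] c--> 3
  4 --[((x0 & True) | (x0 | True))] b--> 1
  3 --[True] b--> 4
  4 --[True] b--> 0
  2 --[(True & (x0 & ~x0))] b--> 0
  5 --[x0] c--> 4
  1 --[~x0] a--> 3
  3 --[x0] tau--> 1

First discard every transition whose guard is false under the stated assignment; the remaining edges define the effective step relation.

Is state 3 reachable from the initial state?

After dropping false guards: 9 live edges.
L0 = {0}
L1 = {1}  total {0,1}
L2 = {3}  total {0,1,3}
L3 = {2,4}  total {0,1,2,3,4}
Reach set: {0,1,2,3,4}
Path to 3: c·a

Answer: REACHABLE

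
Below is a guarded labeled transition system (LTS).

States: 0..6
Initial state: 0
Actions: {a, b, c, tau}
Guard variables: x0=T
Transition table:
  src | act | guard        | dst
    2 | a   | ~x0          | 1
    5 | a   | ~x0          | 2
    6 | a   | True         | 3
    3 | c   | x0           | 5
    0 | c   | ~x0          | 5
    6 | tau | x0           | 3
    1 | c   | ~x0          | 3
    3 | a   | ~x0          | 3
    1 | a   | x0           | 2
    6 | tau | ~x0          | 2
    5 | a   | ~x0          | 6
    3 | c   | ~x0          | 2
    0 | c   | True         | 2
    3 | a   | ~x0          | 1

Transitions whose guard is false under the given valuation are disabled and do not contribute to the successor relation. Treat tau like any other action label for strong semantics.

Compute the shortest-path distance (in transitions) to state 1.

Breadth-first toward 1:
  Layer 0: {0}
  Layer 1: {2}
1 never appears.

Answer: UNREACHABLE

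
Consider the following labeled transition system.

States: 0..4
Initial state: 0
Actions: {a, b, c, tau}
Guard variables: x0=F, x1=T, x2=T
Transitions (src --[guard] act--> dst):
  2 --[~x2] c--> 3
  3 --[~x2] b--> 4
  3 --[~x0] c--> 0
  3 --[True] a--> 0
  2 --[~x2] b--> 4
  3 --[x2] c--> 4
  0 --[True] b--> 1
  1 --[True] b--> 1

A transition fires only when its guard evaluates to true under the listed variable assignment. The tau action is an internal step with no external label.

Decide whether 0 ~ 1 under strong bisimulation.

Answer: BISIMILAR

Trace:
Refine partition for ~:
  π0 = {{0,1,2,3,4}}
  π1 = {{0,1},{2,4},{3}}
stable after 2 split(s): 3 block(s)
0∈{0,1}, 1∈{0,1}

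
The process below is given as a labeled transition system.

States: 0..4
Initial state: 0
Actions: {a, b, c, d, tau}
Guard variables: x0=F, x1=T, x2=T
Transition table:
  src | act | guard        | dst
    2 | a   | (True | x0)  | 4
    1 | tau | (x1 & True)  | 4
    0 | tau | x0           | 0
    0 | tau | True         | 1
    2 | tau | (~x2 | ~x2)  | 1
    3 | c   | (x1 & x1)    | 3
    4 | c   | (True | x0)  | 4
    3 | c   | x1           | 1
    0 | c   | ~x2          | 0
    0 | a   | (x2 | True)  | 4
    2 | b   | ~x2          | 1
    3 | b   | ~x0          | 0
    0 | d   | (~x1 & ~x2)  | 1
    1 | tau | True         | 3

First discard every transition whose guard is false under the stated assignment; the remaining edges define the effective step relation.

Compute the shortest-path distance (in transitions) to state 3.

Layered search for 3:
  Layer 0: {0}
  Layer 1: {1,4}
  Layer 2: {3}
first hit 3 at d=2 via tau·tau

Answer: 2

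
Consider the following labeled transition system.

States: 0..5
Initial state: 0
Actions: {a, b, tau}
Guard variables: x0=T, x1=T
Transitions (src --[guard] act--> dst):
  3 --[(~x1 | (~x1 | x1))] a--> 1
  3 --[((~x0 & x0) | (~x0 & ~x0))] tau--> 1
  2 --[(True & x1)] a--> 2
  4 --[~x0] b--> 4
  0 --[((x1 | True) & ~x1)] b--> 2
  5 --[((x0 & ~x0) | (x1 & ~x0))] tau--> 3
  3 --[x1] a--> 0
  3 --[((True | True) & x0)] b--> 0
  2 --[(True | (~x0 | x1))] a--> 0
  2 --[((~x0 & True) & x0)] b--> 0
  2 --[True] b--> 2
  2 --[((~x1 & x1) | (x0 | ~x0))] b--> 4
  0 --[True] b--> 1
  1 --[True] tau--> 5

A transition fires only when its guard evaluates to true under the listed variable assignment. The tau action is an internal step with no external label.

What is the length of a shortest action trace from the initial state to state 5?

BFS to 5:
  Layer 0: {0}
  Layer 1: {1}
  Layer 2: {5}
first hit 5 at d=2 via b·tau

Answer: 2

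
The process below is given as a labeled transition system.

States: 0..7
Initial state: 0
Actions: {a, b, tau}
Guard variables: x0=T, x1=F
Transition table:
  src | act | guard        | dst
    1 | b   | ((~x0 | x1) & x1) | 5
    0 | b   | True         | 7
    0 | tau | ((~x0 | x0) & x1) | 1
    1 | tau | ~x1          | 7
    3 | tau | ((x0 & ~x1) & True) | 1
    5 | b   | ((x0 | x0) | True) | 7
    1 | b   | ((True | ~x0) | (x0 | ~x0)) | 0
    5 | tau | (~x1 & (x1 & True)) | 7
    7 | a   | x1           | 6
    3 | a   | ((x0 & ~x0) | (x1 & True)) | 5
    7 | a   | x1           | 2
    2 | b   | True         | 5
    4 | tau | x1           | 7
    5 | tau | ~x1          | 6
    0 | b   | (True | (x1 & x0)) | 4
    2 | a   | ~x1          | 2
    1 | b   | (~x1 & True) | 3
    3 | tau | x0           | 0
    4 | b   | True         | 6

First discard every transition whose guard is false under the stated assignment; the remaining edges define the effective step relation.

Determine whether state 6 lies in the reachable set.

Answer: REACHABLE

Analysis:
12 transition(s) survive guard evaluation.
L0 = {0}
L1 = {4,7}  cumulative {0,4,7}
L2 = {6}  cumulative {0,4,6,7}
Reach set: {0,4,6,7}
witness 6: b·b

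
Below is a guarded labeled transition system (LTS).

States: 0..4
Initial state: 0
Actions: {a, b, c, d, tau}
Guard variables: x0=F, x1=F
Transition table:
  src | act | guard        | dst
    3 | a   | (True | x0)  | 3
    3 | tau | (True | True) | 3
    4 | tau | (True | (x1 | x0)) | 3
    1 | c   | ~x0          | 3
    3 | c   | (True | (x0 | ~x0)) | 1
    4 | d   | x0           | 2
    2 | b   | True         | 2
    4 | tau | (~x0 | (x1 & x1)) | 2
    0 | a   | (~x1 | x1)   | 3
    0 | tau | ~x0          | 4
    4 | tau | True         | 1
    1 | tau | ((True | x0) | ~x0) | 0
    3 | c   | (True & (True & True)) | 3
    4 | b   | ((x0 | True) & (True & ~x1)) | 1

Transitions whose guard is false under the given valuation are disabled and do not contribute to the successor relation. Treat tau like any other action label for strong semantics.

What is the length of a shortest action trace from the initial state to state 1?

Answer: 2

Analysis:
BFS to 1:
  Layer 0: {0}
  Layer 1: {3,4}
  Layer 2: {1,2}
depth(1)=2, e.g. a·c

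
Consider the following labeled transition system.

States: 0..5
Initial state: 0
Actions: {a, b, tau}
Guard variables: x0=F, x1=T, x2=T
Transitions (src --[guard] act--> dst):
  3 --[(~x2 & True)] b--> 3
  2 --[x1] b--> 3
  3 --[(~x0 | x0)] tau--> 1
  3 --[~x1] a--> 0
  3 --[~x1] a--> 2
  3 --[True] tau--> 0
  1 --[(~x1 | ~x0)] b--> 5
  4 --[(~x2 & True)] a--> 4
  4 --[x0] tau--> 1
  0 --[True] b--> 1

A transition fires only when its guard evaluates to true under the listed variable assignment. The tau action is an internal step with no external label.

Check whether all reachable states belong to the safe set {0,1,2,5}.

Answer: INVARIANT HOLDS

Trace:
Allowed set {0,1,2,5}
R = {0,1,5}
  0: ✓
  1: ✓
  5: ✓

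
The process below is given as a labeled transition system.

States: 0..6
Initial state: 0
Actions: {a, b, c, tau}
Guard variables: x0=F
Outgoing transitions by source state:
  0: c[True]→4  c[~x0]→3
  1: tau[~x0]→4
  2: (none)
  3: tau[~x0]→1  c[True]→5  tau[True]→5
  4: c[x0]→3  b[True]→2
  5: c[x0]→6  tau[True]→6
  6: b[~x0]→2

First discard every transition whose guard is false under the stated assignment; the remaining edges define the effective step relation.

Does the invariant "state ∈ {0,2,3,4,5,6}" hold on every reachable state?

Answer: INVARIANT VIOLATED at state 1

Trace:
Allowed set {0,2,3,4,5,6}
Reachable = {0,1,2,3,4,5,6}
  0: ok
  1: VIOLATES
  2: ok
  3: ok
  4: ok
  5: ok
  6: ok
witness against invariant: c·tau → 1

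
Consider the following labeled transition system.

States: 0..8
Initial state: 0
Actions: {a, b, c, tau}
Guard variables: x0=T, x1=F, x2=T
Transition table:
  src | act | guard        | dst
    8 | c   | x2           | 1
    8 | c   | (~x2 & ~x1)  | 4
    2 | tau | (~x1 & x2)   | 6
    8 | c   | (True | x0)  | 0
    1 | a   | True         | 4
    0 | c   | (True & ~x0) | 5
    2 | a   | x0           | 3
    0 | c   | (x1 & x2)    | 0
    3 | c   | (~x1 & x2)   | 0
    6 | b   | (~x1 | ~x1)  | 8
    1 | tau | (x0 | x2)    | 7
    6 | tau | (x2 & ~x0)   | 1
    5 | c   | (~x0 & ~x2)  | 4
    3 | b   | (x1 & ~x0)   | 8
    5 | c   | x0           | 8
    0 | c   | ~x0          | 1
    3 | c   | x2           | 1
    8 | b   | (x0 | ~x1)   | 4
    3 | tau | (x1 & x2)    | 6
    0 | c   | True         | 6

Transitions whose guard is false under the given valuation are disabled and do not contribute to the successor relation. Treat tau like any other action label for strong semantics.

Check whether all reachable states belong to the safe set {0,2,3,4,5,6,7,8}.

Answer: INVARIANT VIOLATED at state 1

Trace:
Safe = {0,2,3,4,5,6,7,8}
R = {0,1,4,6,7,8}
  0: ✓
  1: ✗ unsafe
  4: ✓
  6: ✓
  7: ✓
  8: ✓
witness against invariant: c·b·c → 1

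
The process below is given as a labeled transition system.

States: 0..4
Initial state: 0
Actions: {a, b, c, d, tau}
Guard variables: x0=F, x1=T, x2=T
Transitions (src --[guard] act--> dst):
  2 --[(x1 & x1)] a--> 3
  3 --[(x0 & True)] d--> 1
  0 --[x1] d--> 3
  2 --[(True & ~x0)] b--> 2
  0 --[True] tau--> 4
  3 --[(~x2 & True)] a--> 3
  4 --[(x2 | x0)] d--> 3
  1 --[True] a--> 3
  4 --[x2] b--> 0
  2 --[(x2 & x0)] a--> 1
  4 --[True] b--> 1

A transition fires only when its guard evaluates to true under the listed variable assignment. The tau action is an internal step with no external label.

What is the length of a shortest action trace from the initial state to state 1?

Answer: 2

Trace:
Breadth-first toward 1:
  Layer 0: {0}
  Layer 1: {3,4}
  Layer 2: {1}
first hit 1 at d=2 via tau·b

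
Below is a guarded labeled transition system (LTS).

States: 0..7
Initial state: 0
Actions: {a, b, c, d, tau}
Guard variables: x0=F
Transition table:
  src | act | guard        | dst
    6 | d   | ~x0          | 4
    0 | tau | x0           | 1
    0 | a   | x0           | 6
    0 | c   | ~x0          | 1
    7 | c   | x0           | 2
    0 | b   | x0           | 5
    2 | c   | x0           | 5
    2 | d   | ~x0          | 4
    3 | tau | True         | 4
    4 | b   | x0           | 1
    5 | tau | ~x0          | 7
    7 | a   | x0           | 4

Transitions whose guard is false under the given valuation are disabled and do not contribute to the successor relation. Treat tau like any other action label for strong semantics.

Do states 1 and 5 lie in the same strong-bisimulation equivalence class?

Answer: NOT BISIMILAR

Trace:
Compute ~ classes (split until stable):
  P[0] = {{0,1,2,3,4,5,6,7}}
  P[1] = {{0},{1,4,7},{2,6},{3,5}}
stable after 2 split(s): 4 block(s)
class of 1: {1,4,7}; class of 5: {3,5}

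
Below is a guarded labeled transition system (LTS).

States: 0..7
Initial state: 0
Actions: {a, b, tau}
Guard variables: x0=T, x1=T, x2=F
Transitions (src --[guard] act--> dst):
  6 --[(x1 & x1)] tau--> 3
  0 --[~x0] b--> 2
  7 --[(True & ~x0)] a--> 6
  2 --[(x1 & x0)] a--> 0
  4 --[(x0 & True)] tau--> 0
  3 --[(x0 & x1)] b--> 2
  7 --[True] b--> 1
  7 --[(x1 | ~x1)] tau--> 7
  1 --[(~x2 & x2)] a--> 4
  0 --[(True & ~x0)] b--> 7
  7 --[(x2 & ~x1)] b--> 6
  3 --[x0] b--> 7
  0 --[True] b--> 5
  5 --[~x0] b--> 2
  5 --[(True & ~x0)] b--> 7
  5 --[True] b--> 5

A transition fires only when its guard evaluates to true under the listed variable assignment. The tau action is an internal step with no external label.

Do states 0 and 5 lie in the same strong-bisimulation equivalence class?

Answer: BISIMILAR

Analysis:
Refine partition for ~:
  π0 = {{0,1,2,3,4,5,6,7}}
  π1 = {{0,3,5},{1},{2},{4,6},{7}}
  π2 = {{0,5},{1},{2},{3},{4,6},{7}}
  π3 = {{0,5},{1},{2},{3},{4},{6},{7}}
7 equivalence class(es) (converged in 4)
[0]={0,5}  [5]={0,5}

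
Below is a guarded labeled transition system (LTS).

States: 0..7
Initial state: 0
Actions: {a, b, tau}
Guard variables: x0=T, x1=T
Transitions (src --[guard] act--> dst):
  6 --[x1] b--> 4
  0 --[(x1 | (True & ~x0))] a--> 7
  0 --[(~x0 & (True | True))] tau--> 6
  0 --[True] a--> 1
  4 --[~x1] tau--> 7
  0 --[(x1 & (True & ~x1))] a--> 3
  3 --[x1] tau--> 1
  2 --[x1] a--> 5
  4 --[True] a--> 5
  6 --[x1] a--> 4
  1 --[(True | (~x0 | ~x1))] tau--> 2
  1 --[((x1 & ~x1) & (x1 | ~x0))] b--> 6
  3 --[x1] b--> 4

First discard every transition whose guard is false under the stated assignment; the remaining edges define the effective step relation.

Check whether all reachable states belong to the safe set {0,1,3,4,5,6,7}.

Safe = {0,1,3,4,5,6,7}
Reach set: {0,1,2,5,7}
  0: safe
  1: safe
  2: VIOLATES
  5: safe
  7: safe
witness against invariant: a·tau → 2

Answer: INVARIANT VIOLATED at state 2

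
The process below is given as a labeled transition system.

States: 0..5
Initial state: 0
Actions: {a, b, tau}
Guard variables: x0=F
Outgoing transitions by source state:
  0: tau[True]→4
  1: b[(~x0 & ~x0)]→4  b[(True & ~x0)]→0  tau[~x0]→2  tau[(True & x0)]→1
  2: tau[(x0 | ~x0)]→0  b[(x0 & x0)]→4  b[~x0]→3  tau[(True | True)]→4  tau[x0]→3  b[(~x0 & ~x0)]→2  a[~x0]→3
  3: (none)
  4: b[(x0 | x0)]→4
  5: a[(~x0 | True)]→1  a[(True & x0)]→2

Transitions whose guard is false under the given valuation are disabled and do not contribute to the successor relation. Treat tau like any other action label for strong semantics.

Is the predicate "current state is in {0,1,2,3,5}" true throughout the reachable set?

Answer: INVARIANT VIOLATED at state 4

Working:
Allowed set {0,1,2,3,5}
Reachable = {0,4}
  0: ✓
  4: outside
reach 4 via tau — violates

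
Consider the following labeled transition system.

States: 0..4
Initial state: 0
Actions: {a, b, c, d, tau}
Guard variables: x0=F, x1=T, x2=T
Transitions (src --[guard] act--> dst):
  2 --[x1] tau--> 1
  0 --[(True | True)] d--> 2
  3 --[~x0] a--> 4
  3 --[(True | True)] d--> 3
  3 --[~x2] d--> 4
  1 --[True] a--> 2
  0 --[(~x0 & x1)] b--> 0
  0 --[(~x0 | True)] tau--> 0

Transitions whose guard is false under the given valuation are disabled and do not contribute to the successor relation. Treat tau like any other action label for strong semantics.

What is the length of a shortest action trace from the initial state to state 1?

Breadth-first toward 1:
  L0 = {0}
  L1 = {2}
  L2 = {1}
first hit 1 at d=2 via d·tau

Answer: 2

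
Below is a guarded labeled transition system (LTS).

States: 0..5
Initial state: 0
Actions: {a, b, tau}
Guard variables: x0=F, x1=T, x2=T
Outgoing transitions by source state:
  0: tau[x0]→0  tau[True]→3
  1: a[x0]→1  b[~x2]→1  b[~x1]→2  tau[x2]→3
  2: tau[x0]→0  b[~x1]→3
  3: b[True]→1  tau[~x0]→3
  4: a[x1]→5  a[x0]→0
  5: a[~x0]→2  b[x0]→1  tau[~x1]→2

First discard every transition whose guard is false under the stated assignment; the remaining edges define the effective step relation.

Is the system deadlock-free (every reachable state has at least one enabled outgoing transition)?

Reach set: {0,1,3}
  0: tau→3  [1 out]
  1: tau→3  [1 out]
  3: b→1  tau→3  [2 out]

Answer: DEADLOCK-FREE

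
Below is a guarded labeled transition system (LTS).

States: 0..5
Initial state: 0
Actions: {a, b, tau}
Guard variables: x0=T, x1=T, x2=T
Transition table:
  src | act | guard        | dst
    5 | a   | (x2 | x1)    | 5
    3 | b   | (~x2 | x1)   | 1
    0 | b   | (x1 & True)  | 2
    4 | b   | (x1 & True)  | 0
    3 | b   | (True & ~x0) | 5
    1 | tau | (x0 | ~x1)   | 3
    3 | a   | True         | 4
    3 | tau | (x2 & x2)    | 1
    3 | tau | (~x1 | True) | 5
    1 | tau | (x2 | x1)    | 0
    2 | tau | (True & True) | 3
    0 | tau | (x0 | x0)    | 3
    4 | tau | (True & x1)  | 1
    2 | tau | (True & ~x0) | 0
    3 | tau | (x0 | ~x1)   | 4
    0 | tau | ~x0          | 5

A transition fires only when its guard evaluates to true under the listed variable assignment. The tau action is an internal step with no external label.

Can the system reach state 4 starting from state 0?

After dropping false guards: 13 live edges.
Layer 0: {0}
Layer 1: {2,3}  total {0,2,3}
Layer 2: {1,4,5}  total {0,1,2,3,4,5}
R = {0,1,2,3,4,5}
witness 4: tau·a

Answer: REACHABLE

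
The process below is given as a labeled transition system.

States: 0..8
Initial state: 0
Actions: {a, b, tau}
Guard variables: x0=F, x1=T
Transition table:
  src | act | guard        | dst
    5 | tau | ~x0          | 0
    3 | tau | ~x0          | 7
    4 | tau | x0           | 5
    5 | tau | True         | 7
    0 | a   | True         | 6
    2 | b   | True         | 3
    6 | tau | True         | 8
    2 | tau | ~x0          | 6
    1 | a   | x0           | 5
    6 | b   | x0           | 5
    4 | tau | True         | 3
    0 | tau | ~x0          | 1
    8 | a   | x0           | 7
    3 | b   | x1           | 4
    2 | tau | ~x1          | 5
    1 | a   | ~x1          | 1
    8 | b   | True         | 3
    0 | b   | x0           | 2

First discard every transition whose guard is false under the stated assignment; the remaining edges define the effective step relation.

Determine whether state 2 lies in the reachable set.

Answer: UNREACHABLE

Working:
11 transition(s) survive guard evaluation.
Layer 0: {0}
Layer 1: {1,6}  cumulative {0,1,6}
Layer 2: {8}  cumulative {0,1,6,8}
Layer 3: {3}  cumulative {0,1,3,6,8}
Layer 4: {4,7}  cumulative {0,1,3,4,6,7,8}
Reachable = {0,1,3,4,6,7,8}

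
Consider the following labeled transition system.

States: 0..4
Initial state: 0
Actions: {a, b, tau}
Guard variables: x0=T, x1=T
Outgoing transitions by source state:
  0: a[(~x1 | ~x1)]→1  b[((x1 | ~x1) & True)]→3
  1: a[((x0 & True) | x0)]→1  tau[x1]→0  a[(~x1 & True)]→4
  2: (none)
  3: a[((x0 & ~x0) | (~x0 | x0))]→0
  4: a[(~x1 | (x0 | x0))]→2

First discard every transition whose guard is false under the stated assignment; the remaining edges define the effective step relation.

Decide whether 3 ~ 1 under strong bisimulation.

Refine partition for ~:
  round 0: {{0,1,2,3,4}}
  round 1: {{0},{1},{2},{3,4}}
  round 2: {{0},{1},{2},{3},{4}}
stable after 3 split(s): 5 block(s)
class of 3: {3}; class of 1: {1}

Answer: NOT BISIMILAR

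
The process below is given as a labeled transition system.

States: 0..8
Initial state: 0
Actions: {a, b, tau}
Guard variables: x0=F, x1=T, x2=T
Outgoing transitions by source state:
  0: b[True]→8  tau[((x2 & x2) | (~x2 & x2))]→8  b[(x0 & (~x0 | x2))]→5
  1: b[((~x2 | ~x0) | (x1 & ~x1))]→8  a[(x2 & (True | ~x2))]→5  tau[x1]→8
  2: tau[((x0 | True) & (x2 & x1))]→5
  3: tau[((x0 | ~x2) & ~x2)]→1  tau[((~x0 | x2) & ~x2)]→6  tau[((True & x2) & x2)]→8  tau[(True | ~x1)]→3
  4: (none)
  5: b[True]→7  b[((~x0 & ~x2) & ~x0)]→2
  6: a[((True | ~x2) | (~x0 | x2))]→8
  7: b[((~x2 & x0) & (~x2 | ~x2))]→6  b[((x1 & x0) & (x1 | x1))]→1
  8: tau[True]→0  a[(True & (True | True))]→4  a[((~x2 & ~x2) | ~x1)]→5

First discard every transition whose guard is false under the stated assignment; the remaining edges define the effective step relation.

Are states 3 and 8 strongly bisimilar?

Bisimulation quotient by refinement:
  π0 = {{0,1,2,3,4,5,6,7,8}}
  π1 = {{0},{1},{2,3},{4,7},{5},{6},{8}}
  π2 = {{0},{1},{2},{3},{4,7},{5},{6},{8}}
Fixed point at round 3; 8 class(es).
[3]={3}  [8]={8}

Answer: NOT BISIMILAR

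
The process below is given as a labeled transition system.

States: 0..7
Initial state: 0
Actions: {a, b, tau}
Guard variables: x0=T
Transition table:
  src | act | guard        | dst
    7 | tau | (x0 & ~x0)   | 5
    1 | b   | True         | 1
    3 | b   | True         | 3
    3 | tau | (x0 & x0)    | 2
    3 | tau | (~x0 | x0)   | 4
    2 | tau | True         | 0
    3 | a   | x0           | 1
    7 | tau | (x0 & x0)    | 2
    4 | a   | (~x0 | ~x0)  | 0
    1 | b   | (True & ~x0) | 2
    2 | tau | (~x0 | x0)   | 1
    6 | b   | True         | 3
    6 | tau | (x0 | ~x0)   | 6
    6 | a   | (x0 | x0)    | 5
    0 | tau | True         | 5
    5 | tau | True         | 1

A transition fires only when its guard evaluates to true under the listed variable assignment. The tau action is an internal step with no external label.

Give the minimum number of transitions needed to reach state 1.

Answer: 2

Trace:
BFS to 1:
  L0 = {0}
  L1 = {5}
  L2 = {1}
depth(1)=2, e.g. tau·tau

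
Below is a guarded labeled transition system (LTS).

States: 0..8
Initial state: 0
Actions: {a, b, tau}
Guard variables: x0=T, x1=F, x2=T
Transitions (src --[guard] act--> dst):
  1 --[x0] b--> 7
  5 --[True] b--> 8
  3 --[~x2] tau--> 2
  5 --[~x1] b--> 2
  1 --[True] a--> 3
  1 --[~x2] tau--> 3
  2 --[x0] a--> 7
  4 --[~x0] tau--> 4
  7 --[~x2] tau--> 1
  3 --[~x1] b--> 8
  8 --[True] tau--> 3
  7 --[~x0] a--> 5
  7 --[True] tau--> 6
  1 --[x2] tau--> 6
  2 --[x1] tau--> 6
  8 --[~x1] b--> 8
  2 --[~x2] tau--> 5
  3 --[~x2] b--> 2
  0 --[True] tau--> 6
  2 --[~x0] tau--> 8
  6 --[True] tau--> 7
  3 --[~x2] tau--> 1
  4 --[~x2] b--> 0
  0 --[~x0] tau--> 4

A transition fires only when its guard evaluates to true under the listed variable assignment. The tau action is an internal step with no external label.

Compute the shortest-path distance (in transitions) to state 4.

Answer: UNREACHABLE

Analysis:
BFS to 4:
  L0 = {0}
  L1 = {6}
  L2 = {7}
4 never appears.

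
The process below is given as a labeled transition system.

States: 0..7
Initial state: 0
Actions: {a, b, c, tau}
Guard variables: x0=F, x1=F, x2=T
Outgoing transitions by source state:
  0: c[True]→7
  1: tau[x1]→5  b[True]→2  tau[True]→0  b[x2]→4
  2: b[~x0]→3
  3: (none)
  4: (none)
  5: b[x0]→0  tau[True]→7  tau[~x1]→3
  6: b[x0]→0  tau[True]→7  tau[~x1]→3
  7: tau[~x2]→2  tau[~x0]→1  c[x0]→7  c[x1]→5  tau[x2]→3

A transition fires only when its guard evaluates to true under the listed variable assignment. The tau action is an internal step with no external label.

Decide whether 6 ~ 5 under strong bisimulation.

Compute ~ classes (split until stable):
  P[0] = {{0,1,2,3,4,5,6,7}}
  P[1] = {{0},{1},{2},{3,4},{5,6,7}}
  P[2] = {{0},{1},{2},{3,4},{5,6},{7}}
6 equivalence class(es) (converged in 3)
class of 6: {5,6}; class of 5: {5,6}

Answer: BISIMILAR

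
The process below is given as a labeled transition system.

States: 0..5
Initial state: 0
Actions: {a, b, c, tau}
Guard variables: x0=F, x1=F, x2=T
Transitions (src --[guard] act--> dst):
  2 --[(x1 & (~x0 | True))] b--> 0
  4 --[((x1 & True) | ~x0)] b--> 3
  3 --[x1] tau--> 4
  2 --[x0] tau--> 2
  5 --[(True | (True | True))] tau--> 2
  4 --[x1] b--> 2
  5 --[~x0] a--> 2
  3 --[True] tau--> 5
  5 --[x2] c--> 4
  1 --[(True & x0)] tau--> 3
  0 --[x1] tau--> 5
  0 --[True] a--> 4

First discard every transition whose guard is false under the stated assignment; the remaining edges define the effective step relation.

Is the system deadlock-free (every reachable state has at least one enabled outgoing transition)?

Reachable = {0,2,3,4,5}
  0: a→4  [1 out]
  2: ∅  [no exit]
  3: tau→5  [1 out]
  4: b→3  [1 out]
  5: a→2  c→4  tau→2  [3 out]
trace reaching 2: a·b·tau·tau

Answer: DEADLOCK at state 2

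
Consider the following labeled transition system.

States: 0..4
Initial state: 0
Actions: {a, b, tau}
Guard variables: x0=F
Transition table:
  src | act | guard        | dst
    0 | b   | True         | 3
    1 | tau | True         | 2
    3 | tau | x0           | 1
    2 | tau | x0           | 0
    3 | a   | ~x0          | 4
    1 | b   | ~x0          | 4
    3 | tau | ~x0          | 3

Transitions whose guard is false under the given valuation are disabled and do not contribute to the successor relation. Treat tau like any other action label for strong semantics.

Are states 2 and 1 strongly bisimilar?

Answer: NOT BISIMILAR

Trace:
Refine partition for ~:
  π0 = {{0,1,2,3,4}}
  π1 = {{0},{1},{2,4},{3}}
Fixed point at round 2; 4 class(es).
2∈{2,4}, 1∈{1}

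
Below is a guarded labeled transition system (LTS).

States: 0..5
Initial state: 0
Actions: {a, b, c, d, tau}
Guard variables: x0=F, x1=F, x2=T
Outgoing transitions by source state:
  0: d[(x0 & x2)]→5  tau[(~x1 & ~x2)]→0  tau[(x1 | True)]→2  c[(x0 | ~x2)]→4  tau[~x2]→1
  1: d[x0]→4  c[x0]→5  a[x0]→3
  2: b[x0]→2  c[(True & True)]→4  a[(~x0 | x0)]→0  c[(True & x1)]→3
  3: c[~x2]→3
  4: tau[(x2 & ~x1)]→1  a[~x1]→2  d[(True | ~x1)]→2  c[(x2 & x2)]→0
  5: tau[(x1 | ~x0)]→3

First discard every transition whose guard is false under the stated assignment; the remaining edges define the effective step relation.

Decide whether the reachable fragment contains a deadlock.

R = {0,1,2,4}
  0: tau→2  [1 exit(s)]
  1: ∅  [STUCK]
  2: a→0  c→4  [2 exit(s)]
  4: a→2  c→0  d→2  tau→1  [4 exit(s)]
trace reaching 1: tau·c·tau

Answer: DEADLOCK at state 1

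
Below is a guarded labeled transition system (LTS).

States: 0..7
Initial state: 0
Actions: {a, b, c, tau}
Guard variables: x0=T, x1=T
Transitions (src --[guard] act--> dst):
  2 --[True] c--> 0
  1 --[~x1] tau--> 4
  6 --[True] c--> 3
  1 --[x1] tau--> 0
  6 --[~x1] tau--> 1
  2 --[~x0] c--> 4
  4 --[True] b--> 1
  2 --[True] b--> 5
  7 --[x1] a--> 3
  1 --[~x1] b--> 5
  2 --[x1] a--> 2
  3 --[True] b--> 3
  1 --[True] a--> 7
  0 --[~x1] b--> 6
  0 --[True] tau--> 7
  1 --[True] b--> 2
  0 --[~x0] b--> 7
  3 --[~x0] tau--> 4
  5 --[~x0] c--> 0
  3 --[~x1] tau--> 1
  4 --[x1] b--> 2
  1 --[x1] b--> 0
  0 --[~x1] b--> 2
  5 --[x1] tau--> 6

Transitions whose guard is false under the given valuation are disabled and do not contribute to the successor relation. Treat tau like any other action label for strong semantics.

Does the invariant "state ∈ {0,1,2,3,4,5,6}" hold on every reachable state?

Safe = {0,1,2,3,4,5,6}
R = {0,3,7}
  0: ok
  3: ok
  7: ✗ unsafe
reach 7 via tau — violates

Answer: INVARIANT VIOLATED at state 7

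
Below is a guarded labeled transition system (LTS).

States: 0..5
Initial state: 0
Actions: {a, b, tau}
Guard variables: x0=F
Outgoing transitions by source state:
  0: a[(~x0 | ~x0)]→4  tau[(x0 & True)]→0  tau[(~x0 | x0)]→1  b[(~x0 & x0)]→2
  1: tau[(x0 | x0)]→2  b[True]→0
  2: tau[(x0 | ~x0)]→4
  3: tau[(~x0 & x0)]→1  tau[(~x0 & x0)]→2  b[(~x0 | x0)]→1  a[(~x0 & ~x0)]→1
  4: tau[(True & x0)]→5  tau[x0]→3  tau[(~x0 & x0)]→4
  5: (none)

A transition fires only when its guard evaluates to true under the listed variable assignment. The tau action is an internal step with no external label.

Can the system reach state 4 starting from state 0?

Answer: REACHABLE

Working:
After dropping false guards: 6 live edges.
depth 0: {0}
depth 1: {1,4}  total {0,1,4}
Reachable = {0,1,4}
trace reaching 4: a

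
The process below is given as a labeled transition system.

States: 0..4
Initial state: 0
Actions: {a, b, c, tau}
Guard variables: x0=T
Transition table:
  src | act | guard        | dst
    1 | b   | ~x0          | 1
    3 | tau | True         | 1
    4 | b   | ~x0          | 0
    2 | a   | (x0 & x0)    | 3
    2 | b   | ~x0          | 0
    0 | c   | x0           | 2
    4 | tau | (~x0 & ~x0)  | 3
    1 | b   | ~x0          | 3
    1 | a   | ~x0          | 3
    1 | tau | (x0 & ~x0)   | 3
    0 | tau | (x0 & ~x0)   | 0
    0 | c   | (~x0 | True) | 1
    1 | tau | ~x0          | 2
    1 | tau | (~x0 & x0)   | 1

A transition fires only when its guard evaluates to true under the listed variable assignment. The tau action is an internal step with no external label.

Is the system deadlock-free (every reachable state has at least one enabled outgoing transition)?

Answer: DEADLOCK at state 1

Analysis:
Reach set: {0,1,2,3}
  0: c→1  c→2  [2 exit(s)]
  1: ∅  [deadlock]
  2: a→3  [1 exit(s)]
  3: tau→1  [1 exit(s)]
Path to 1: c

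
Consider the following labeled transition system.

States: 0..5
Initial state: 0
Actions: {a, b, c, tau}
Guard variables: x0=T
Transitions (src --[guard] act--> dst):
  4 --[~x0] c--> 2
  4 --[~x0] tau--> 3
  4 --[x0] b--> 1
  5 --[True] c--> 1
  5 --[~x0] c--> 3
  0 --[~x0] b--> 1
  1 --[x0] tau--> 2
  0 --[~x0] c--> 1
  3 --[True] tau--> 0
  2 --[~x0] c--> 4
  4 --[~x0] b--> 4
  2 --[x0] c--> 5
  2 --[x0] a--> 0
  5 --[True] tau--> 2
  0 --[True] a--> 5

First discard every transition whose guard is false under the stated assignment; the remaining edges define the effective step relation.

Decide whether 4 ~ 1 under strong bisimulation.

Answer: NOT BISIMILAR

Analysis:
Refine partition for ~:
  round 0: {{0,1,2,3,4,5}}
  round 1: {{0},{1,3},{2},{4},{5}}
  round 2: {{0},{1},{2},{3},{4},{5}}
Fixed point at round 3; 6 class(es).
4∈{4}, 1∈{1}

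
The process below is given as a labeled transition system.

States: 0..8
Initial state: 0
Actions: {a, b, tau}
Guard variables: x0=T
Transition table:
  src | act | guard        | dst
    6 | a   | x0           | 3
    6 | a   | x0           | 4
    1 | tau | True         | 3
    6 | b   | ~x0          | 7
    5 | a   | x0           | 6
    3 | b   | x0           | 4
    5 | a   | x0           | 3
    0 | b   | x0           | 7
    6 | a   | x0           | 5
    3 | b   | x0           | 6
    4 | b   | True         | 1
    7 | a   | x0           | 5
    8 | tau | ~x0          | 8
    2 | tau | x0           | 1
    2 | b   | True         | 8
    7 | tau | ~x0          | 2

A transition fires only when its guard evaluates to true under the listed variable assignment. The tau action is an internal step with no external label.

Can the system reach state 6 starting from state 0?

Answer: REACHABLE

Trace:
After dropping false guards: 13 live edges.
L0 = {0}
L1 = {7}  now seen {0,7}
L2 = {5}  now seen {0,5,7}
L3 = {3,6}  now seen {0,3,5,6,7}
L4 = {4}  now seen {0,3,4,5,6,7}
L5 = {1}  now seen {0,1,3,4,5,6,7}
Reach set: {0,1,3,4,5,6,7}
Path to 6: b·a·a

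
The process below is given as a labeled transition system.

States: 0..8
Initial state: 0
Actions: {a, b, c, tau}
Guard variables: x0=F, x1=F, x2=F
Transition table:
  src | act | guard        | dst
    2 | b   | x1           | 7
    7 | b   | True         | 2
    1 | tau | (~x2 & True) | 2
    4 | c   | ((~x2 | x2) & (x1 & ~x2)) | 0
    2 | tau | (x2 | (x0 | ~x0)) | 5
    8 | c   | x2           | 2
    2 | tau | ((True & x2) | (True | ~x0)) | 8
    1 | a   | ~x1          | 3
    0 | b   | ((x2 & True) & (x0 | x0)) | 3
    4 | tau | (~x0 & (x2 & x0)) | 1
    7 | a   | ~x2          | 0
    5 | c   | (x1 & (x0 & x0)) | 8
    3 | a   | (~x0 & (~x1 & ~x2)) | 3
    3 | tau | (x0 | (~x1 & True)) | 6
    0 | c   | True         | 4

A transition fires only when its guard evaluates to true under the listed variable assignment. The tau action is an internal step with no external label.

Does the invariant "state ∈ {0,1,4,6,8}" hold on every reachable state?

Inv-set: {0,1,4,6,8}
R = {0,4}
  0: safe
  4: safe

Answer: INVARIANT HOLDS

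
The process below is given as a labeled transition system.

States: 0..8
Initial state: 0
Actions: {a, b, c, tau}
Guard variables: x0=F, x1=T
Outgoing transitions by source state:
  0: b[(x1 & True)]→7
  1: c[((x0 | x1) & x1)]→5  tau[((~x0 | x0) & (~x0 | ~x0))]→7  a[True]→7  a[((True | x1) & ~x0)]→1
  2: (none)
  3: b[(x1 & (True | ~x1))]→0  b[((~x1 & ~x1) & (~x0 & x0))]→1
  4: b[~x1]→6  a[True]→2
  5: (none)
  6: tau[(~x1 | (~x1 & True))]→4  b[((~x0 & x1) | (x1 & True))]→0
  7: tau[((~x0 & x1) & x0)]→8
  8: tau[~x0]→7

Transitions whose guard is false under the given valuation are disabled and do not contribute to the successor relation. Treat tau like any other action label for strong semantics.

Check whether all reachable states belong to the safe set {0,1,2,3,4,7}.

Answer: INVARIANT HOLDS

Analysis:
Safe = {0,1,2,3,4,7}
Reach set: {0,7}
  0: ok
  7: ok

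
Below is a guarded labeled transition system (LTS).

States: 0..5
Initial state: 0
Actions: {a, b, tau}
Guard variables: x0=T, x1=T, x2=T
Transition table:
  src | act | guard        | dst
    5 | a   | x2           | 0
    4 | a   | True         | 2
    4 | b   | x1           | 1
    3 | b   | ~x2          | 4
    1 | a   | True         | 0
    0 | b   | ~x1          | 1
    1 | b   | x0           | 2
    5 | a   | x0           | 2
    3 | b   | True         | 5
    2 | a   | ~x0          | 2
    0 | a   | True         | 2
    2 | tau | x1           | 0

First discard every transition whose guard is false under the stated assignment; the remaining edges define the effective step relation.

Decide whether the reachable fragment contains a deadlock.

Answer: DEADLOCK-FREE

Working:
Reach set: {0,2}
  0: a→2  [deg 1]
  2: tau→0  [deg 1]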